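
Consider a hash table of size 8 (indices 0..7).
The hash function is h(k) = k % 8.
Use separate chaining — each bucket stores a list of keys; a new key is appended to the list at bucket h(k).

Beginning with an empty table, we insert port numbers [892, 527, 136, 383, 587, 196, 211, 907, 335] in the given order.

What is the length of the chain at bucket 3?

892 -> bucket 4
527 -> bucket 7
136 -> bucket 0
383 -> bucket 7 (collision)
587 -> bucket 3
196 -> bucket 4 (collision)
211 -> bucket 3 (collision)
907 -> bucket 3 (collision)
335 -> bucket 7 (collision)
Final buckets:
0: 136
1: _
2: _
3: 587 -> 211 -> 907
4: 892 -> 196
5: _
6: _
7: 527 -> 383 -> 335

3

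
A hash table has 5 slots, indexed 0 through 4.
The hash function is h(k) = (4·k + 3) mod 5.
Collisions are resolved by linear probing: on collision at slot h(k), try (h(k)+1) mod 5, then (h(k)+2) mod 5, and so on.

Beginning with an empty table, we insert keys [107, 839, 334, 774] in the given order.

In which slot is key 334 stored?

0

107: h=1 => slot 1
839: h=4 => slot 4
334: h=4, probe 4,0 => slot 0
774: h=4, probe 4,0,1,2 => slot 2
Table: [334, 107, 774, -, 839]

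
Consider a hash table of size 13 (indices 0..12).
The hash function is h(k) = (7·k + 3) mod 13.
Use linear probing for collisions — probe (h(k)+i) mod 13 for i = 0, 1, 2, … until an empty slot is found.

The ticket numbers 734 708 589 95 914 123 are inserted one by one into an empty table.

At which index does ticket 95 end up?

8

734: h=6 => slot 6
708: h=6, probe 6,7 => slot 7
589: h=5 => slot 5
95: h=5, probe 5,6,7,8 => slot 8
914: h=5, probe 5,6,7,8,9 => slot 9
123: h=6, probe 6,7,8,9,10 => slot 10
Table: [-, -, -, -, -, 589, 734, 708, 95, 914, 123, -, -]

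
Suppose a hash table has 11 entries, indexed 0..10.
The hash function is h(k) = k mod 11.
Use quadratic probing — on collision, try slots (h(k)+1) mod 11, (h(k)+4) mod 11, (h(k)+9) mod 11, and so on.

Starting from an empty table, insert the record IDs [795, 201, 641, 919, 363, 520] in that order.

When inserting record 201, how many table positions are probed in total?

2

795 hashes to 3; slot 3 is free -> place at 3.
201 hashes to 3; 3 taken -> place at 4.
641 hashes to 3; 3,4 taken -> place at 7.
919 hashes to 6; slot 6 is free -> place at 6.
363 hashes to 0; slot 0 is free -> place at 0.
520 hashes to 3; 3,4,7 taken -> place at 1.
Table: [363, 520, ∅, 795, 201, ∅, 919, 641, ∅, ∅, ∅]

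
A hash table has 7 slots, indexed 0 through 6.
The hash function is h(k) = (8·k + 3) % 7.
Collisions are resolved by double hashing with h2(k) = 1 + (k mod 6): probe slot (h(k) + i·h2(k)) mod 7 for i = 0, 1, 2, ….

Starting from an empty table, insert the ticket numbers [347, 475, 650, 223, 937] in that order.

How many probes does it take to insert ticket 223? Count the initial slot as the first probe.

2

347: h=0 => slot 0
475: h=2 => slot 2
650: h=2, h2=3, probe 2,5 => slot 5
223: h=2, h2=2, probe 2,4 => slot 4
937: h=2, h2=2, probe 2,4,6 => slot 6
Table: [347, —, 475, —, 223, 650, 937]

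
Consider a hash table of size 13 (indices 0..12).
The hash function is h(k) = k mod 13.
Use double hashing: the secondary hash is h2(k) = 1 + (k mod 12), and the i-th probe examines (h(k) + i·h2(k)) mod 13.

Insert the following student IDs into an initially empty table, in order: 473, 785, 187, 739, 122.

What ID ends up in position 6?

739

473 hashes to 5; slot 5 is free → place at 5.
785 hashes to 5, h2=6; 5 taken → place at 11.
187 hashes to 5, h2=8; 5 taken → place at 0.
739 hashes to 11, h2=8; 11 taken → place at 6.
122 hashes to 5, h2=3; 5 taken → place at 8.
Table: [187, ∅, ∅, ∅, ∅, 473, 739, ∅, 122, ∅, ∅, 785, ∅]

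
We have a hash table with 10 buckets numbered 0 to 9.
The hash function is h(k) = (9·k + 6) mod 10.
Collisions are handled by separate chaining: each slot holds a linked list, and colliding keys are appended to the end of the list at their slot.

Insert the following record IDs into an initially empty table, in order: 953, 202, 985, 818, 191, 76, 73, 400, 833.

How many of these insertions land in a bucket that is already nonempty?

953 -> bucket 3
202 -> bucket 4
985 -> bucket 1
818 -> bucket 8
191 -> bucket 5
76 -> bucket 0
73 -> bucket 3 (collision)
400 -> bucket 6
833 -> bucket 3 (collision)
Final buckets:
0: 76
1: 985
2: .
3: 953 -> 73 -> 833
4: 202
5: 191
6: 400
7: .
8: 818
9: .

2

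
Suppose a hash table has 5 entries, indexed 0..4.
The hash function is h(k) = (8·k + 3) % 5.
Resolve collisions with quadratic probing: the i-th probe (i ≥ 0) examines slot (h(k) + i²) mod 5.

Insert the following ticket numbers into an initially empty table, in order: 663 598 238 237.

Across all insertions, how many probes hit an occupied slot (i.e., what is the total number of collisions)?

663: h=2 → slot 2
598: h=2, probe 2,3 → slot 3
238: h=2, probe 2,3,1 → slot 1
237: h=4 → slot 4
Table: [∅, 238, 663, 598, 237]

3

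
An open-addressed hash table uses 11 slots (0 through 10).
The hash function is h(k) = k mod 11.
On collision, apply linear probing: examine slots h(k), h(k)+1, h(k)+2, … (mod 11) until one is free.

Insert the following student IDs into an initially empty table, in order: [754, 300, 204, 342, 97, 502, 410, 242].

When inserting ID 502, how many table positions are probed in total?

2

754: h=6 => slot 6
300: h=3 => slot 3
204: h=6, probe 6,7 => slot 7
342: h=1 => slot 1
97: h=9 => slot 9
502: h=7, probe 7,8 => slot 8
410: h=3, probe 3,4 => slot 4
242: h=0 => slot 0
Table: [242, 342, ∅, 300, 410, ∅, 754, 204, 502, 97, ∅]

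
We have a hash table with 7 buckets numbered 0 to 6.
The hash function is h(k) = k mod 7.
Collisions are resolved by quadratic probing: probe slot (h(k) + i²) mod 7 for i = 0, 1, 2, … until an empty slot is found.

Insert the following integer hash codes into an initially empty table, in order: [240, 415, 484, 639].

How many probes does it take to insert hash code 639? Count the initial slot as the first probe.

3

Insert 240: h=2, slot 2 empty -> index 2.
Insert 415: h=2, slot 2 occupied -> index 3.
Insert 484: h=1, slot 1 empty -> index 1.
Insert 639: h=2, slots 2,3 occupied -> index 6.
Table: [—, 484, 240, 415, —, —, 639]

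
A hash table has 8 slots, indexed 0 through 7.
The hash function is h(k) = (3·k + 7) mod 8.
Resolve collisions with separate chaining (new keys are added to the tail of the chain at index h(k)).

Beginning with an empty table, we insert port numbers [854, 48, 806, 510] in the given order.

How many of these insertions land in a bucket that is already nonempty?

854 → bucket 1
48 → bucket 7
806 → bucket 1 (collision)
510 → bucket 1 (collision)
Final buckets:
0: ∅
1: 854 -> 806 -> 510
2: ∅
3: ∅
4: ∅
5: ∅
6: ∅
7: 48

2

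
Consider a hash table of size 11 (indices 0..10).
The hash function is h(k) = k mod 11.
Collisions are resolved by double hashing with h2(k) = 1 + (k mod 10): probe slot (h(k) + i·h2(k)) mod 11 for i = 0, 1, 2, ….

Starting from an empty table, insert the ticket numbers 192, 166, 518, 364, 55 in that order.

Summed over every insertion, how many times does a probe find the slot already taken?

192: h=5 -> slot 5
166: h=1 -> slot 1
518: h=1, h2=9, probe 1,10 -> slot 10
364: h=1, h2=5, probe 1,6 -> slot 6
55: h=0 -> slot 0
Table: [55, 166, ∅, ∅, ∅, 192, 364, ∅, ∅, ∅, 518]

2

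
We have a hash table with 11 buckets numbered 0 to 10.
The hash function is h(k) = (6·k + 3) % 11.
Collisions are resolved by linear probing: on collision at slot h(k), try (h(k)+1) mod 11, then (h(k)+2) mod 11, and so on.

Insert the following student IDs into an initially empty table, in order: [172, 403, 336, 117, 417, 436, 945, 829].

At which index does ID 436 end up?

4

172 hashes to 1; slot 1 is free → place at 1.
403 hashes to 1; 1 taken → place at 2.
336 hashes to 6; slot 6 is free → place at 6.
117 hashes to 1; 1,2 taken → place at 3.
417 hashes to 8; slot 8 is free → place at 8.
436 hashes to 1; 1,2,3 taken → place at 4.
945 hashes to 8; 8 taken → place at 9.
829 hashes to 5; slot 5 is free → place at 5.
Table: [∅, 172, 403, 117, 436, 829, 336, ∅, 417, 945, ∅]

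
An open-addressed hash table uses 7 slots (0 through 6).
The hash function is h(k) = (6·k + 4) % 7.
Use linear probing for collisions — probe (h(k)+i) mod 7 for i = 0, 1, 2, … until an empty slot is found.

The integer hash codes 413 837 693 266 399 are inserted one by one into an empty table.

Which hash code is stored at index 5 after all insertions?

413: h=4 -> slot 4
837: h=0 -> slot 0
693: h=4, probe 4,5 -> slot 5
266: h=4, probe 4,5,6 -> slot 6
399: h=4, probe 4,5,6,0,1 -> slot 1
Table: [837, 399, ∅, ∅, 413, 693, 266]

693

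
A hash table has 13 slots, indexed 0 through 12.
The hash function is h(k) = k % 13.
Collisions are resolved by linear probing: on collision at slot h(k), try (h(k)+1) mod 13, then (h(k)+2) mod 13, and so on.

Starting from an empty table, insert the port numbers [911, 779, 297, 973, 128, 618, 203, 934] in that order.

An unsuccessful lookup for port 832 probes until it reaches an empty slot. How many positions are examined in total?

5

911: h=1 -> slot 1
779: h=12 -> slot 12
297: h=11 -> slot 11
973: h=11, probe 11,12,0 -> slot 0
128: h=11, probe 11,12,0,1,2 -> slot 2
618: h=7 -> slot 7
203: h=8 -> slot 8
934: h=11, probe 11,12,0,1,2,3 -> slot 3
Table: [973, 911, 128, 934, —, —, —, 618, 203, —, —, 297, 779]
Lookup 832: h=0, probe 0,1,2,3,4 → slot 4 empty, not found.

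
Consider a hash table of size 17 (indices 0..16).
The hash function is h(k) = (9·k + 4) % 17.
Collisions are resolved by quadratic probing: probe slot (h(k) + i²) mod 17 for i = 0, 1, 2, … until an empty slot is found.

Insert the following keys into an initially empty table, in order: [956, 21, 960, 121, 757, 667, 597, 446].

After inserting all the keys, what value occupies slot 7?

956: h=6 => slot 6
21: h=6, probe 6,7 => slot 7
960: h=8 => slot 8
121: h=5 => slot 5
757: h=0 => slot 0
667: h=6, probe 6,7,10 => slot 10
597: h=5, probe 5,6,9 => slot 9
446: h=6, probe 6,7,10,15 => slot 15
Table: [757, ∅, ∅, ∅, ∅, 121, 956, 21, 960, 597, 667, ∅, ∅, ∅, ∅, 446, ∅]

21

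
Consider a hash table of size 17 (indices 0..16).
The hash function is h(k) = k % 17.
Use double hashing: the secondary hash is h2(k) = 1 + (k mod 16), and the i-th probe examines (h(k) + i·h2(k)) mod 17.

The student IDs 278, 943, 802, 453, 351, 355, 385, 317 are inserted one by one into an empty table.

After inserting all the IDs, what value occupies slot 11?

453

278: h=6 → slot 6
943: h=8 → slot 8
802: h=3 → slot 3
453: h=11 → slot 11
351: h=11, h2=16, probe 11,10 → slot 10
355: h=15 → slot 15
385: h=11, h2=2, probe 11,13 → slot 13
317: h=11, h2=14, probe 11,8,5 → slot 5
Table: [-, -, -, 802, -, 317, 278, -, 943, -, 351, 453, -, 385, -, 355, -]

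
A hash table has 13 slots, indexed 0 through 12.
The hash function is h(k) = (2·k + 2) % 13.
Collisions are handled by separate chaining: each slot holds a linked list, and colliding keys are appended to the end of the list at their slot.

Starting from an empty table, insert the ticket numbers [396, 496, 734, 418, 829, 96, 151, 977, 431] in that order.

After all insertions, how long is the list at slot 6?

4

396 → bucket 1
496 → bucket 6
734 → bucket 1 (collision)
418 → bucket 6 (collision)
829 → bucket 9
96 → bucket 12
151 → bucket 5
977 → bucket 6 (collision)
431 → bucket 6 (collision)
Final buckets:
0: -
1: 396 -> 734
2: -
3: -
4: -
5: 151
6: 496 -> 418 -> 977 -> 431
7: -
8: -
9: 829
10: -
11: -
12: 96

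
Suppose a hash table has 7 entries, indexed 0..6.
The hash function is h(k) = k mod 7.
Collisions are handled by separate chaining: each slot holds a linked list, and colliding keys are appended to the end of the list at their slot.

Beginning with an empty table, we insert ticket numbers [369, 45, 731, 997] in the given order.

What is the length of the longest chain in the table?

Insert 369: h=5, bucket 5 empty → new chain.
Insert 45: h=3, bucket 3 empty → new chain.
Insert 731: h=3, bucket 3 nonempty → append to chain.
Insert 997: h=3, bucket 3 nonempty → append to chain.
Final buckets:
0: ∅
1: ∅
2: ∅
3: 45 -> 731 -> 997
4: ∅
5: 369
6: ∅

3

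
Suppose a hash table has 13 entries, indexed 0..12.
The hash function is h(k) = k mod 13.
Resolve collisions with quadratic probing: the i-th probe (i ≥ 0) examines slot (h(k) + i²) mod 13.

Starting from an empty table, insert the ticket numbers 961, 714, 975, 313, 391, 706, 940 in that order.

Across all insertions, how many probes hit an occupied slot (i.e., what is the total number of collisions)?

7

961 hashes to 12; slot 12 is free => place at 12.
714 hashes to 12; 12 taken => place at 0.
975 hashes to 0; 0 taken => place at 1.
313 hashes to 1; 1 taken => place at 2.
391 hashes to 1; 1,2 taken => place at 5.
706 hashes to 4; slot 4 is free => place at 4.
940 hashes to 4; 4,5 taken => place at 8.
Table: [714, 975, 313, ∅, 706, 391, ∅, ∅, 940, ∅, ∅, ∅, 961]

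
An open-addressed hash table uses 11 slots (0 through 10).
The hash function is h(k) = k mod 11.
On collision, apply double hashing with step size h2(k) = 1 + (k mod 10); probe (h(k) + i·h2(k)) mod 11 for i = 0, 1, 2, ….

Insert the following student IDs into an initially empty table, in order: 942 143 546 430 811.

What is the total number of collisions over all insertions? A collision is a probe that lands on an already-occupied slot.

942 hashes to 7; slot 7 is free -> place at 7.
143 hashes to 0; slot 0 is free -> place at 0.
546 hashes to 7, h2=7; 7 taken -> place at 3.
430 hashes to 1; slot 1 is free -> place at 1.
811 hashes to 8; slot 8 is free -> place at 8.
Table: [143, 430, _, 546, _, _, _, 942, 811, _, _]

1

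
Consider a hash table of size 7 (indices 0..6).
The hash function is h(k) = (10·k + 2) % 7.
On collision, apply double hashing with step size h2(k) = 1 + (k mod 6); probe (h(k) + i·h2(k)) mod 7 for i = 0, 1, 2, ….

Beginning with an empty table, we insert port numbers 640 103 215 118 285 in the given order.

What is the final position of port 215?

2

640: h=4 → slot 4
103: h=3 → slot 3
215: h=3, h2=6, probe 3,2 → slot 2
118: h=6 → slot 6
285: h=3, h2=4, probe 3,0 → slot 0
Table: [285, —, 215, 103, 640, —, 118]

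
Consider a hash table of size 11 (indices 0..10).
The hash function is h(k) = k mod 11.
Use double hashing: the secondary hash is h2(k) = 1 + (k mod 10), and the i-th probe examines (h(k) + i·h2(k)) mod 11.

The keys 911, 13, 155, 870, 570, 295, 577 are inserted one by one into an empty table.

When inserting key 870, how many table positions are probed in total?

3

911 hashes to 9; slot 9 is free => place at 9.
13 hashes to 2; slot 2 is free => place at 2.
155 hashes to 1; slot 1 is free => place at 1.
870 hashes to 1, h2=1; 1,2 taken => place at 3.
570 hashes to 9, h2=1; 9 taken => place at 10.
295 hashes to 9, h2=6; 9 taken => place at 4.
577 hashes to 5; slot 5 is free => place at 5.
Table: [-, 155, 13, 870, 295, 577, -, -, -, 911, 570]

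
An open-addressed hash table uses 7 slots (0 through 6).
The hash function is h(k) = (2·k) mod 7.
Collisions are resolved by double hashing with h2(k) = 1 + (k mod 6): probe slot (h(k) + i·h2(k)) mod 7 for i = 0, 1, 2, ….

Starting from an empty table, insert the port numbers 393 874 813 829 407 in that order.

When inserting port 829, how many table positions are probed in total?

393 hashes to 2; slot 2 is free -> place at 2.
874 hashes to 5; slot 5 is free -> place at 5.
813 hashes to 2, h2=4; 2 taken -> place at 6.
829 hashes to 6, h2=2; 6 taken -> place at 1.
407 hashes to 2, h2=6; 2,1 taken -> place at 0.
Table: [407, 829, 393, ., ., 874, 813]

2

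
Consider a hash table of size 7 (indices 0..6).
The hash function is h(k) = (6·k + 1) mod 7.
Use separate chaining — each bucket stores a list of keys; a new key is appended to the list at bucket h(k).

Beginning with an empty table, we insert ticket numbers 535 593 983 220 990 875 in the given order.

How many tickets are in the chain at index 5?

535 → bucket 5
593 → bucket 3
983 → bucket 5 (collision)
220 → bucket 5 (collision)
990 → bucket 5 (collision)
875 → bucket 1
Final buckets:
0: —
1: 875
2: —
3: 593
4: —
5: 535 -> 983 -> 220 -> 990
6: —

4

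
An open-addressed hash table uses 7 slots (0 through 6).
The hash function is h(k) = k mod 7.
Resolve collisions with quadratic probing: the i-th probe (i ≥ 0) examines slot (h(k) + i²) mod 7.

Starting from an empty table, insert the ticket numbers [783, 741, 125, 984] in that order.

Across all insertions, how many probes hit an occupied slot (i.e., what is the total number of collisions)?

783: h=6 -> slot 6
741: h=6, probe 6,0 -> slot 0
125: h=6, probe 6,0,3 -> slot 3
984: h=4 -> slot 4
Table: [741, ., ., 125, 984, ., 783]

3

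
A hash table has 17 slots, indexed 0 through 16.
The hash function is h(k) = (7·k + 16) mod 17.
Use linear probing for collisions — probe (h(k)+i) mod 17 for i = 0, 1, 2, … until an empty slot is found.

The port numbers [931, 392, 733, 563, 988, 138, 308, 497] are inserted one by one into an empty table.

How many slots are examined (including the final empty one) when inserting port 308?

931: h=5 -> slot 5
392: h=6 -> slot 6
733: h=13 -> slot 13
563: h=13, probe 13,14 -> slot 14
988: h=13, probe 13,14,15 -> slot 15
138: h=13, probe 13,14,15,16 -> slot 16
308: h=13, probe 13,14,15,16,0 -> slot 0
497: h=10 -> slot 10
Table: [308, ∅, ∅, ∅, ∅, 931, 392, ∅, ∅, ∅, 497, ∅, ∅, 733, 563, 988, 138]

5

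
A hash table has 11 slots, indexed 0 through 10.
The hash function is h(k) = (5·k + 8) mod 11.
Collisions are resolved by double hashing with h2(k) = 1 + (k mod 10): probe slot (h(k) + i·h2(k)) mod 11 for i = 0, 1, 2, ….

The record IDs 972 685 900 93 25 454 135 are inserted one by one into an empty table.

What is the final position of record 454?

5

972 hashes to 6; slot 6 is free → place at 6.
685 hashes to 1; slot 1 is free → place at 1.
900 hashes to 9; slot 9 is free → place at 9.
93 hashes to 0; slot 0 is free → place at 0.
25 hashes to 1, h2=6; 1 taken → place at 7.
454 hashes to 1, h2=5; 1,6,0 taken → place at 5.
135 hashes to 1, h2=6; 1,7 taken → place at 2.
Table: [93, 685, 135, _, _, 454, 972, 25, _, 900, _]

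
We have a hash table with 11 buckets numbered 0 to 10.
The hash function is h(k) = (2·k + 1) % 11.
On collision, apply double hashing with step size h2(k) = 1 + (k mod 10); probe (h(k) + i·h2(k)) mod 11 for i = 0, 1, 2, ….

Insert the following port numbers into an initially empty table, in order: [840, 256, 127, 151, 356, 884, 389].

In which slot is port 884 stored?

3

840: h=9 → slot 9
256: h=7 → slot 7
127: h=2 → slot 2
151: h=6 → slot 6
356: h=9, h2=7, probe 9,5 → slot 5
884: h=9, h2=5, probe 9,3 → slot 3
389: h=9, h2=10, probe 9,8 → slot 8
Table: [_, _, 127, 884, _, 356, 151, 256, 389, 840, _]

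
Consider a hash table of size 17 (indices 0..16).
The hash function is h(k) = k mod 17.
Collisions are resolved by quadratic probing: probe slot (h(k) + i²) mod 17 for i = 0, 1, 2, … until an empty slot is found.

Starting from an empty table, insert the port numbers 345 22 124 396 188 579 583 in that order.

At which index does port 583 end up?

345 hashes to 5; slot 5 is free → place at 5.
22 hashes to 5; 5 taken → place at 6.
124 hashes to 5; 5,6 taken → place at 9.
396 hashes to 5; 5,6,9 taken → place at 14.
188 hashes to 1; slot 1 is free → place at 1.
579 hashes to 1; 1 taken → place at 2.
583 hashes to 5; 5,6,9,14 taken → place at 4.
Table: [., 188, 579, ., 583, 345, 22, ., ., 124, ., ., ., ., 396, ., .]

4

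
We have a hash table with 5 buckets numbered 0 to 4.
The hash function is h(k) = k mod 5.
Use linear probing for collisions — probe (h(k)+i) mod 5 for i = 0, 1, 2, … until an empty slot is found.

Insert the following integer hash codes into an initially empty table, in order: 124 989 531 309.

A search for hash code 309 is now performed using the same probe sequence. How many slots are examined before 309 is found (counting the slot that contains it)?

4

124: h=4 → slot 4
989: h=4, probe 4,0 → slot 0
531: h=1 → slot 1
309: h=4, probe 4,0,1,2 → slot 2
Table: [989, 531, 309, -, 124]
Lookup 309: h=4, probe 4,0,1,2 → found at 2.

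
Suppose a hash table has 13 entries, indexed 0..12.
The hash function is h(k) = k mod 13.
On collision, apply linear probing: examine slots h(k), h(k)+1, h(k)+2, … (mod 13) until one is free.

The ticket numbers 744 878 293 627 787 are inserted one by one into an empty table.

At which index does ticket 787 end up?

9

Insert 744: h=3, slot 3 empty → index 3.
Insert 878: h=7, slot 7 empty → index 7.
Insert 293: h=7, slot 7 occupied → index 8.
Insert 627: h=3, slot 3 occupied → index 4.
Insert 787: h=7, slots 7,8 occupied → index 9.
Table: [-, -, -, 744, 627, -, -, 878, 293, 787, -, -, -]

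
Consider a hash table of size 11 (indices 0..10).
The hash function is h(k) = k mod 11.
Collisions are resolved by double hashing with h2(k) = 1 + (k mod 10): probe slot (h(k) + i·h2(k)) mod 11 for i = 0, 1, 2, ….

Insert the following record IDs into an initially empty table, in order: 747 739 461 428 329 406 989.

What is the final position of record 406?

Insert 747: h=10, slot 10 empty => index 10.
Insert 739: h=2, slot 2 empty => index 2.
Insert 461: h=10, h2=2, slot 10 occupied => index 1.
Insert 428: h=10, h2=9, slot 10 occupied => index 8.
Insert 329: h=10, h2=10, slot 10 occupied => index 9.
Insert 406: h=10, h2=7, slot 10 occupied => index 6.
Insert 989: h=10, h2=10, slots 10,9,8 occupied => index 7.
Table: [., 461, 739, ., ., ., 406, 989, 428, 329, 747]

6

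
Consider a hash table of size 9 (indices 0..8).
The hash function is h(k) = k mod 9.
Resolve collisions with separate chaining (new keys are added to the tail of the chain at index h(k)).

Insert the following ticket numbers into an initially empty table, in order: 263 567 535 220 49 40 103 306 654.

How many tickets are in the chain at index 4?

5

Insert 263: h=2, bucket 2 empty -> new chain.
Insert 567: h=0, bucket 0 empty -> new chain.
Insert 535: h=4, bucket 4 empty -> new chain.
Insert 220: h=4, bucket 4 nonempty -> append to chain.
Insert 49: h=4, bucket 4 nonempty -> append to chain.
Insert 40: h=4, bucket 4 nonempty -> append to chain.
Insert 103: h=4, bucket 4 nonempty -> append to chain.
Insert 306: h=0, bucket 0 nonempty -> append to chain.
Insert 654: h=6, bucket 6 empty -> new chain.
Final buckets:
0: 567 -> 306
1: _
2: 263
3: _
4: 535 -> 220 -> 49 -> 40 -> 103
5: _
6: 654
7: _
8: _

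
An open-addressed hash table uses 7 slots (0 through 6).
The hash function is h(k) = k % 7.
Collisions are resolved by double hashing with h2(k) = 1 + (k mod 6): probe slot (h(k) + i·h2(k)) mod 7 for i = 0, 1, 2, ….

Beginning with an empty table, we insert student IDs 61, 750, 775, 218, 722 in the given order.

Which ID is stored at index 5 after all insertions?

61: h=5 → slot 5
750: h=1 → slot 1
775: h=5, h2=2, probe 5,0 → slot 0
218: h=1, h2=3, probe 1,4 → slot 4
722: h=1, h2=3, probe 1,4,0,3 → slot 3
Table: [775, 750, —, 722, 218, 61, —]

61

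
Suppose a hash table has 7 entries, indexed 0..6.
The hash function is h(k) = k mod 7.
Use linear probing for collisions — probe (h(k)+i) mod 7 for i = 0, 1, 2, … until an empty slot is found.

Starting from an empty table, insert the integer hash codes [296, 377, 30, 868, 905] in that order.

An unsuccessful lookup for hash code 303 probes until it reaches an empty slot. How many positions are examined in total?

296: h=2 → slot 2
377: h=6 → slot 6
30: h=2, probe 2,3 → slot 3
868: h=0 → slot 0
905: h=2, probe 2,3,4 → slot 4
Table: [868, ∅, 296, 30, 905, ∅, 377]
Lookup 303: h=2, probe 2,3,4,5 → slot 5 empty, not found.

4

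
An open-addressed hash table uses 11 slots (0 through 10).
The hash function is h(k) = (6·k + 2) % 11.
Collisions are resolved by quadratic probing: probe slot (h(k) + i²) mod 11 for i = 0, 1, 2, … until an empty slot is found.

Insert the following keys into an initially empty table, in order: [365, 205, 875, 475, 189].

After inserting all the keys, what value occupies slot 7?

189

365: h=3 → slot 3
205: h=0 → slot 0
875: h=5 → slot 5
475: h=3, probe 3,4 → slot 4
189: h=3, probe 3,4,7 → slot 7
Table: [205, —, —, 365, 475, 875, —, 189, —, —, —]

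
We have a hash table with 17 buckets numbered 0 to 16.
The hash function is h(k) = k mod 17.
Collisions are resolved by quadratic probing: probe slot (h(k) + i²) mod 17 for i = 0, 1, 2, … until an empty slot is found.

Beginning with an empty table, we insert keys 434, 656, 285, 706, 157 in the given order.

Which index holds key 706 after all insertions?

Insert 434: h=9, slot 9 empty => index 9.
Insert 656: h=10, slot 10 empty => index 10.
Insert 285: h=13, slot 13 empty => index 13.
Insert 706: h=9, slots 9,10,13 occupied => index 1.
Insert 157: h=4, slot 4 empty => index 4.
Table: [—, 706, —, —, 157, —, —, —, —, 434, 656, —, —, 285, —, —, —]

1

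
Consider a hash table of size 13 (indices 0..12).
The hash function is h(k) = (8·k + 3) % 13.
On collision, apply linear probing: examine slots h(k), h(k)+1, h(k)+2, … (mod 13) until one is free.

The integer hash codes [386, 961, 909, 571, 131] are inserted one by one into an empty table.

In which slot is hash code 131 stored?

12

386: h=10 => slot 10
961: h=8 => slot 8
909: h=8, probe 8,9 => slot 9
571: h=8, probe 8,9,10,11 => slot 11
131: h=11, probe 11,12 => slot 12
Table: [-, -, -, -, -, -, -, -, 961, 909, 386, 571, 131]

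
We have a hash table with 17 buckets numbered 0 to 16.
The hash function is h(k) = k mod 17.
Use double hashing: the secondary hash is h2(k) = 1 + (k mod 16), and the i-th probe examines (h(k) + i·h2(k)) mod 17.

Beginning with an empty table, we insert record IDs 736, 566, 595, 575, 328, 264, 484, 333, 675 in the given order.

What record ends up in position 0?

736: h=5 -> slot 5
566: h=5, h2=7, probe 5,12 -> slot 12
595: h=0 -> slot 0
575: h=14 -> slot 14
328: h=5, h2=9, probe 5,14,6 -> slot 6
264: h=9 -> slot 9
484: h=8 -> slot 8
333: h=10 -> slot 10
675: h=12, h2=4, probe 12,16 -> slot 16
Table: [595, —, —, —, —, 736, 328, —, 484, 264, 333, —, 566, —, 575, —, 675]

595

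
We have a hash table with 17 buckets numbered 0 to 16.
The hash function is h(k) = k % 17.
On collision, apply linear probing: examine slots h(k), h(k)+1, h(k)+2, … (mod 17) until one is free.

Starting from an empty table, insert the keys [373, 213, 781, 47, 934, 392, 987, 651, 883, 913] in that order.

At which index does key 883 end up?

373: h=16 => slot 16
213: h=9 => slot 9
781: h=16, probe 16,0 => slot 0
47: h=13 => slot 13
934: h=16, probe 16,0,1 => slot 1
392: h=1, probe 1,2 => slot 2
987: h=1, probe 1,2,3 => slot 3
651: h=5 => slot 5
883: h=16, probe 16,0,1,2,3,4 => slot 4
913: h=12 => slot 12
Table: [781, 934, 392, 987, 883, 651, ., ., ., 213, ., ., 913, 47, ., ., 373]

4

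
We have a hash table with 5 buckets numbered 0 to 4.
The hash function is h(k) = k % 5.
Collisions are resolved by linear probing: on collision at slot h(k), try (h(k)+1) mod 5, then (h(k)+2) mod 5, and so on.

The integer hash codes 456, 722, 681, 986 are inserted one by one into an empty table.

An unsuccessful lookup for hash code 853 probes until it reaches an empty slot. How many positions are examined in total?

3

Insert 456: h=1, slot 1 empty => index 1.
Insert 722: h=2, slot 2 empty => index 2.
Insert 681: h=1, slots 1,2 occupied => index 3.
Insert 986: h=1, slots 1,2,3 occupied => index 4.
Table: [-, 456, 722, 681, 986]
Lookup 853: h=3, probe 3,4,0 → slot 0 empty, not found.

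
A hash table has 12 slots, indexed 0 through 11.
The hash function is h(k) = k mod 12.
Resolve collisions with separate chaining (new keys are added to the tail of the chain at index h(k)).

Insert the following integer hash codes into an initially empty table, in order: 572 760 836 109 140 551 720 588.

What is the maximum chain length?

3

Insert 572: h=8, bucket 8 empty → new chain.
Insert 760: h=4, bucket 4 empty → new chain.
Insert 836: h=8, bucket 8 nonempty → append to chain.
Insert 109: h=1, bucket 1 empty → new chain.
Insert 140: h=8, bucket 8 nonempty → append to chain.
Insert 551: h=11, bucket 11 empty → new chain.
Insert 720: h=0, bucket 0 empty → new chain.
Insert 588: h=0, bucket 0 nonempty → append to chain.
Final buckets:
0: 720 -> 588
1: 109
2: -
3: -
4: 760
5: -
6: -
7: -
8: 572 -> 836 -> 140
9: -
10: -
11: 551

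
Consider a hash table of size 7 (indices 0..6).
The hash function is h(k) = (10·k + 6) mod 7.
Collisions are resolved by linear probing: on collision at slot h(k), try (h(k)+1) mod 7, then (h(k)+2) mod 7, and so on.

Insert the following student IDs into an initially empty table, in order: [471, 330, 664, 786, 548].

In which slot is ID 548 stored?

Insert 471: h=5, slot 5 empty -> index 5.
Insert 330: h=2, slot 2 empty -> index 2.
Insert 664: h=3, slot 3 empty -> index 3.
Insert 786: h=5, slot 5 occupied -> index 6.
Insert 548: h=5, slots 5,6 occupied -> index 0.
Table: [548, _, 330, 664, _, 471, 786]

0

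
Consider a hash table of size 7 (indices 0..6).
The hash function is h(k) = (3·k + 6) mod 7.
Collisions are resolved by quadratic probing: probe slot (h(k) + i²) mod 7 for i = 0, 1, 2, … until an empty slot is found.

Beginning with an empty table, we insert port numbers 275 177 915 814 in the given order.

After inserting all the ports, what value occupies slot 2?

814

275 hashes to 5; slot 5 is free => place at 5.
177 hashes to 5; 5 taken => place at 6.
915 hashes to 0; slot 0 is free => place at 0.
814 hashes to 5; 5,6 taken => place at 2.
Table: [915, -, 814, -, -, 275, 177]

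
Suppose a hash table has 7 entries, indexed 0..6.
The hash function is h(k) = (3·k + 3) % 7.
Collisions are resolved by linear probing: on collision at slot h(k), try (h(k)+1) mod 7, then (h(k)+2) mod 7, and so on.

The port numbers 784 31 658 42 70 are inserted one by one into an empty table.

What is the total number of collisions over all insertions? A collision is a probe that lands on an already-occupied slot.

Insert 784: h=3, slot 3 empty -> index 3.
Insert 31: h=5, slot 5 empty -> index 5.
Insert 658: h=3, slot 3 occupied -> index 4.
Insert 42: h=3, slots 3,4,5 occupied -> index 6.
Insert 70: h=3, slots 3,4,5,6 occupied -> index 0.
Table: [70, ∅, ∅, 784, 658, 31, 42]

8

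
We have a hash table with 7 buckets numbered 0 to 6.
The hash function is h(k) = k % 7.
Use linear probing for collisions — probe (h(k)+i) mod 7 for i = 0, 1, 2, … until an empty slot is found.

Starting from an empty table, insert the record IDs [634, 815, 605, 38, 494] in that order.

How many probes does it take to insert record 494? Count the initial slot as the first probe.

4

634 hashes to 4; slot 4 is free → place at 4.
815 hashes to 3; slot 3 is free → place at 3.
605 hashes to 3; 3,4 taken → place at 5.
38 hashes to 3; 3,4,5 taken → place at 6.
494 hashes to 4; 4,5,6 taken → place at 0.
Table: [494, -, -, 815, 634, 605, 38]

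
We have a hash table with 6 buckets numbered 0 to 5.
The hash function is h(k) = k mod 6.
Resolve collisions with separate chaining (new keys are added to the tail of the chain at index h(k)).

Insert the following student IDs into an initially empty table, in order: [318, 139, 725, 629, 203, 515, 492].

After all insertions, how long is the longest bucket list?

318 → bucket 0
139 → bucket 1
725 → bucket 5
629 → bucket 5 (collision)
203 → bucket 5 (collision)
515 → bucket 5 (collision)
492 → bucket 0 (collision)
Final buckets:
0: 318 -> 492
1: 139
2: -
3: -
4: -
5: 725 -> 629 -> 203 -> 515

4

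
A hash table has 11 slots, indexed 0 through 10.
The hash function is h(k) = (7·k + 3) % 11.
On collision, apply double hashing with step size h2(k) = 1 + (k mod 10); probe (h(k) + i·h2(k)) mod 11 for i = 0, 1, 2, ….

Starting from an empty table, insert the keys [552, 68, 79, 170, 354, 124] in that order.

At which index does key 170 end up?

7

Insert 552: h=6, slot 6 empty → index 6.
Insert 68: h=6, h2=9, slot 6 occupied → index 4.
Insert 79: h=6, h2=10, slot 6 occupied → index 5.
Insert 170: h=5, h2=1, slots 5,6 occupied → index 7.
Insert 354: h=6, h2=5, slot 6 occupied → index 0.
Insert 124: h=2, slot 2 empty → index 2.
Table: [354, ∅, 124, ∅, 68, 79, 552, 170, ∅, ∅, ∅]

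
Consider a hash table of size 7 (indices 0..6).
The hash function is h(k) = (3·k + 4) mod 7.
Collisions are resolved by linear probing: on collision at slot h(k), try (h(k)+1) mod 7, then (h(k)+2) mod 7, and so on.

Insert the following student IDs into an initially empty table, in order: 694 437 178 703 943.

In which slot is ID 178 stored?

694 hashes to 0; slot 0 is free → place at 0.
437 hashes to 6; slot 6 is free → place at 6.
178 hashes to 6; 6,0 taken → place at 1.
703 hashes to 6; 6,0,1 taken → place at 2.
943 hashes to 5; slot 5 is free → place at 5.
Table: [694, 178, 703, —, —, 943, 437]

1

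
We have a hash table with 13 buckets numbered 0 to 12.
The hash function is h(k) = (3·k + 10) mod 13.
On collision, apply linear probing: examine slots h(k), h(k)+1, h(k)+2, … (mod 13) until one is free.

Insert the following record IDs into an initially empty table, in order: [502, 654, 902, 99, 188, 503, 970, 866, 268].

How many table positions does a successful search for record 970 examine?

6

502: h=8 → slot 8
654: h=9 → slot 9
902: h=12 → slot 12
99: h=8, probe 8,9,10 → slot 10
188: h=2 → slot 2
503: h=11 → slot 11
970: h=8, probe 8,9,10,11,12,0 → slot 0
866: h=8, probe 8,9,10,11,12,0,1 → slot 1
268: h=8, probe 8,9,10,11,12,0,1,2,3 → slot 3
Table: [970, 866, 188, 268, —, —, —, —, 502, 654, 99, 503, 902]
Lookup 970: h=8, probe 8,9,10,11,12,0 → found at 0.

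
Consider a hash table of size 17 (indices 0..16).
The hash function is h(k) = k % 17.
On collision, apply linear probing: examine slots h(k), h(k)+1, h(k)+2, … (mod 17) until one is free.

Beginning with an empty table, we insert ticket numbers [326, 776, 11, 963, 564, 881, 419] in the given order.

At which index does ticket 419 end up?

326: h=3 => slot 3
776: h=11 => slot 11
11: h=11, probe 11,12 => slot 12
963: h=11, probe 11,12,13 => slot 13
564: h=3, probe 3,4 => slot 4
881: h=14 => slot 14
419: h=11, probe 11,12,13,14,15 => slot 15
Table: [., ., ., 326, 564, ., ., ., ., ., ., 776, 11, 963, 881, 419, .]

15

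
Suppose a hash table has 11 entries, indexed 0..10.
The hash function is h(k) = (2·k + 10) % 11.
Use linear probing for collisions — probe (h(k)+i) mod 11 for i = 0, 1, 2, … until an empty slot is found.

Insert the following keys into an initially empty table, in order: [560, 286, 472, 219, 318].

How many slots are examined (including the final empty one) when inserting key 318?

560: h=8 → slot 8
286: h=10 → slot 10
472: h=8, probe 8,9 → slot 9
219: h=8, probe 8,9,10,0 → slot 0
318: h=8, probe 8,9,10,0,1 → slot 1
Table: [219, 318, —, —, —, —, —, —, 560, 472, 286]

5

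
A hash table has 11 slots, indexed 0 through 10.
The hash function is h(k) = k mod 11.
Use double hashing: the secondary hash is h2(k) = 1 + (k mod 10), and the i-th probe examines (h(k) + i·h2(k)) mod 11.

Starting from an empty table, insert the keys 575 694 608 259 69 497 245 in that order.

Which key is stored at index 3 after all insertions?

Insert 575: h=3, slot 3 empty -> index 3.
Insert 694: h=1, slot 1 empty -> index 1.
Insert 608: h=3, h2=9, slots 3,1 occupied -> index 10.
Insert 259: h=6, slot 6 empty -> index 6.
Insert 69: h=3, h2=10, slot 3 occupied -> index 2.
Insert 497: h=2, h2=8, slots 2,10 occupied -> index 7.
Insert 245: h=3, h2=6, slot 3 occupied -> index 9.
Table: [_, 694, 69, 575, _, _, 259, 497, _, 245, 608]

575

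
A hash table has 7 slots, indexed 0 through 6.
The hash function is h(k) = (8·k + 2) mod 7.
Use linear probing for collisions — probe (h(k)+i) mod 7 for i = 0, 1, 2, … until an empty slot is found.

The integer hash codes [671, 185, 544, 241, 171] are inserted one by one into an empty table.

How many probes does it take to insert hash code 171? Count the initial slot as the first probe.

5

Insert 671: h=1, slot 1 empty -> index 1.
Insert 185: h=5, slot 5 empty -> index 5.
Insert 544: h=0, slot 0 empty -> index 0.
Insert 241: h=5, slot 5 occupied -> index 6.
Insert 171: h=5, slots 5,6,0,1 occupied -> index 2.
Table: [544, 671, 171, ., ., 185, 241]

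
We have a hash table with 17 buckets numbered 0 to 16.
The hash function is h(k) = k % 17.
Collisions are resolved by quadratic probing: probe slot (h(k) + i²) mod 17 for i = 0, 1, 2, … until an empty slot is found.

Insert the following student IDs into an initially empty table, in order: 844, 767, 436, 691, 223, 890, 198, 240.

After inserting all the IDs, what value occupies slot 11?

844

Insert 844: h=11, slot 11 empty -> index 11.
Insert 767: h=2, slot 2 empty -> index 2.
Insert 436: h=11, slot 11 occupied -> index 12.
Insert 691: h=11, slots 11,12 occupied -> index 15.
Insert 223: h=2, slot 2 occupied -> index 3.
Insert 890: h=6, slot 6 empty -> index 6.
Insert 198: h=11, slots 11,12,15,3 occupied -> index 10.
Insert 240: h=2, slots 2,3,6,11 occupied -> index 1.
Table: [_, 240, 767, 223, _, _, 890, _, _, _, 198, 844, 436, _, _, 691, _]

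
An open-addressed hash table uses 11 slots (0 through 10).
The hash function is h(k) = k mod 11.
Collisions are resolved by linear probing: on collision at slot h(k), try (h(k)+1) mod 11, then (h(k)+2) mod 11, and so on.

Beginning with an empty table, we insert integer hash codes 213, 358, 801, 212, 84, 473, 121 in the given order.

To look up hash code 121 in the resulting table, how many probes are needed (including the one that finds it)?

2

213 hashes to 4; slot 4 is free -> place at 4.
358 hashes to 6; slot 6 is free -> place at 6.
801 hashes to 9; slot 9 is free -> place at 9.
212 hashes to 3; slot 3 is free -> place at 3.
84 hashes to 7; slot 7 is free -> place at 7.
473 hashes to 0; slot 0 is free -> place at 0.
121 hashes to 0; 0 taken -> place at 1.
Table: [473, 121, ∅, 212, 213, ∅, 358, 84, ∅, 801, ∅]
Lookup 121: h=0, probe 0,1 → found at 1.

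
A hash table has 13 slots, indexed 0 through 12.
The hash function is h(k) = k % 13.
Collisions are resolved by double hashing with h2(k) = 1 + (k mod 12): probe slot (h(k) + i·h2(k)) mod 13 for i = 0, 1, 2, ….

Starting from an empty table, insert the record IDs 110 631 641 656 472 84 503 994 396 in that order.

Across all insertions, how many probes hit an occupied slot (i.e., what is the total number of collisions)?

15

110 hashes to 6; slot 6 is free → place at 6.
631 hashes to 7; slot 7 is free → place at 7.
641 hashes to 4; slot 4 is free → place at 4.
656 hashes to 6, h2=9; 6 taken → place at 2.
472 hashes to 4, h2=5; 4 taken → place at 9.
84 hashes to 6, h2=1; 6,7 taken → place at 8.
503 hashes to 9, h2=12; 9,8,7,6 taken → place at 5.
994 hashes to 6, h2=11; 6,4,2 taken → place at 0.
396 hashes to 6, h2=1; 6,7,8,9 taken → place at 10.
Table: [994, ., 656, ., 641, 503, 110, 631, 84, 472, 396, ., .]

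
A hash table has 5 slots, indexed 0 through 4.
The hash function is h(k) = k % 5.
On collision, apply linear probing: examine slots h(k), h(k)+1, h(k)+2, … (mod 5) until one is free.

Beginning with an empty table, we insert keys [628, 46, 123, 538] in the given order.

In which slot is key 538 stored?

0

Insert 628: h=3, slot 3 empty -> index 3.
Insert 46: h=1, slot 1 empty -> index 1.
Insert 123: h=3, slot 3 occupied -> index 4.
Insert 538: h=3, slots 3,4 occupied -> index 0.
Table: [538, 46, ., 628, 123]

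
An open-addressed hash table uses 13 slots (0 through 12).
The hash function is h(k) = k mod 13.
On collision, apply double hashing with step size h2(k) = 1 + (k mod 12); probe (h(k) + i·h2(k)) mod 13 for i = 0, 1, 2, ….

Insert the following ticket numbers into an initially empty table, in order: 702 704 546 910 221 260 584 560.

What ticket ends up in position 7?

546

Insert 702: h=0, slot 0 empty => index 0.
Insert 704: h=2, slot 2 empty => index 2.
Insert 546: h=0, h2=7, slot 0 occupied => index 7.
Insert 910: h=0, h2=11, slot 0 occupied => index 11.
Insert 221: h=0, h2=6, slot 0 occupied => index 6.
Insert 260: h=0, h2=9, slot 0 occupied => index 9.
Insert 584: h=12, slot 12 empty => index 12.
Insert 560: h=1, slot 1 empty => index 1.
Table: [702, 560, 704, ∅, ∅, ∅, 221, 546, ∅, 260, ∅, 910, 584]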